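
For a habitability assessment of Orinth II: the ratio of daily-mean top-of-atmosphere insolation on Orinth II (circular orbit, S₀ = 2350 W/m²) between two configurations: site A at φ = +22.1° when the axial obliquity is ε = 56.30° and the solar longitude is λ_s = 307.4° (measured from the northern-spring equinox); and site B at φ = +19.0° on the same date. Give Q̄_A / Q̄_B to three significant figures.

Q̄_A / Q̄_B ≈ 0.865

— Configuration A (φ=+22.1°):
Solar declination: sin δ = sin ε · sin λ_s = sin 56.30° × sin 307.4° = -0.66092, so δ = -41.370°.
cos H₀ = −tan(+22.1°) tan(-41.370°) = 0.3576, H₀ = 1.2051 rad.
Bracket: H₀ sin φ sin δ + cos φ cos δ sin H₀ = 1.2051×0.37622×-0.66092 + 0.92653×0.75046×0.93387 = -0.299650 + 0.649342 = 0.349692.
Q̄ = (S₀/π) × [bracket] = (2350/π) × 0.349692 = 261.58 W/m².
— Configuration B (φ=+19.0°):
cos H₀ = −tan(+19.0°) tan(-41.370°) = 0.3032, H₀ = 1.2627 rad.
Bracket: H₀ sin φ sin δ + cos φ cos δ sin H₀ = 1.2627×0.32557×-0.66092 + 0.94552×0.75046×0.95291 = -0.271702 + 0.676161 = 0.404459.
Q̄ = (S₀/π) × [bracket] = (2350/π) × 0.404459 = 302.55 W/m².
Ratio Q̄_A / Q̄_B = 261.58 / 302.55 = 0.8646.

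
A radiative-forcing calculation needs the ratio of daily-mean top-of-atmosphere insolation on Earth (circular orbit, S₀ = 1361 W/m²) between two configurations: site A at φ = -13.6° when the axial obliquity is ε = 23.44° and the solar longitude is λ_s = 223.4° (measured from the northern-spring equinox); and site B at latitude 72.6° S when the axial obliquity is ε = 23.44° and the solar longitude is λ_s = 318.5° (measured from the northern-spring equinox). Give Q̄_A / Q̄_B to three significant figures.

— Configuration A (φ=-13.6°):
Solar declination: sin δ = sin ε · sin λ_s = sin 23.44° × sin 223.4° = -0.27332, so δ = -15.862°.
cos H₀ = −tan(-13.6°) tan(-15.862°) = -0.0687, H₀ = 1.6396 rad.
Bracket: H₀ sin φ sin δ + cos φ cos δ sin H₀ = 1.6396×-0.23514×-0.27332 + 0.97196×0.96192×0.99763 = 0.105375 + 0.932732 = 1.038107.
Q̄ = (S₀/π) × [bracket] = (1361/π) × 1.038107 = 449.73 W/m².
— Configuration B (φ=-72.6°):
Solar declination: sin δ = sin ε · sin λ_s = sin 23.44° × sin 318.5° = -0.26358, so δ = -15.283°.
cos H₀ = −tan(-72.6°) tan(-15.283°) = -0.8719, H₀ = 2.6299 rad.
Bracket: H₀ sin φ sin δ + cos φ cos δ sin H₀ = 2.6299×-0.95424×-0.26358 + 0.29904×0.96464×0.48964 = 0.661469 + 0.141244 = 0.802713.
Q̄ = (S₀/π) × [bracket] = (1361/π) × 0.802713 = 347.75 W/m².
Ratio Q̄_A / Q̄_B = 449.73 / 347.75 = 1.293.

Q̄_A / Q̄_B ≈ 1.29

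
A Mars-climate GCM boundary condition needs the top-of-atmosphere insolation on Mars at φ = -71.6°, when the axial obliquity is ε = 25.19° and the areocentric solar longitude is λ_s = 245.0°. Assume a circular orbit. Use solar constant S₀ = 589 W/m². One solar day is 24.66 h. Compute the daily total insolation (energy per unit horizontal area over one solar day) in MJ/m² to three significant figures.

19.1 MJ/m²

sin δ = sin 25.19° × sin 245.0° = -0.38574, so δ = -22.690°.
cos H₀ = −tan(-71.6°) tan(-22.690°) = -1.2569 ≤ −1 ⇒ polar day, H₀ = π.
Bracket: H₀ sin φ sin δ + cos φ cos δ sin H₀ = 3.1416×-0.94888×-0.38574 + 0.31565×0.92261×0.00000 = 1.149891 + 0.000000 = 1.149891.
Q̄ = (S₀/π) × [bracket] = (589/π) × 1.149891 = 215.59 W/m².
Daily total = Q̄ × 24.66 h × 3600 s/h = 215.59 × 24.66 × 3600 / 10⁶ = 19.14 MJ/m².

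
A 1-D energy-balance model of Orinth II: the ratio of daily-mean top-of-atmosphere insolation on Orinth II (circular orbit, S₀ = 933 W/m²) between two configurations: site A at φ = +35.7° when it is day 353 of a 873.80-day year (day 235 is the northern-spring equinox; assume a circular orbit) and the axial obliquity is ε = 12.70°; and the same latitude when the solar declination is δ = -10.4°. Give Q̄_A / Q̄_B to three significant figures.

— Configuration A (φ=+35.7°):
Solar longitude: λ_s = 360° × (353 − 235)/873.80 = 48.615°.
sin δ = sin 12.70° × sin 48.615° = 0.16495, so δ = +9.494°.
cos H₀ = −tan(+35.7°) tan(+9.494°) = -0.1202, H₀ = 1.6913 rad.
Bracket: H₀ sin φ sin δ + cos φ cos δ sin H₀ = 1.6913×0.58354×0.16495 + 0.81208×0.98630×0.99275 = 0.162796 + 0.795148 = 0.957944.
Q̄ = (S₀/π) × [bracket] = (933/π) × 0.957944 = 284.49 W/m².
— Configuration B (φ=+35.7°):
cos H₀ = −tan(+35.7°) tan(-10.400°) = 0.1319, H₀ = 1.4385 rad.
Bracket: H₀ sin φ sin δ + cos φ cos δ sin H₀ = 1.4385×0.58354×-0.18052 + 0.81208×0.98357×0.99127 = -0.151533 + 0.791765 = 0.640232.
Q̄ = (S₀/π) × [bracket] = (933/π) × 0.640232 = 190.14 W/m².
Ratio Q̄_A / Q̄_B = 284.49 / 190.14 = 1.496.

Q̄_A / Q̄_B ≈ 1.50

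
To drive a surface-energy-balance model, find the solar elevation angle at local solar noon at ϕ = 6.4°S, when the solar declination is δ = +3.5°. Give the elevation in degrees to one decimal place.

80.1°

At local noon the hour angle is zero, so the zenith angle equals |ϕ − δ| = |-6.4° − (+3.500°)| = 9.900°.
Elevation = 90° − 9.900° = 80.1°.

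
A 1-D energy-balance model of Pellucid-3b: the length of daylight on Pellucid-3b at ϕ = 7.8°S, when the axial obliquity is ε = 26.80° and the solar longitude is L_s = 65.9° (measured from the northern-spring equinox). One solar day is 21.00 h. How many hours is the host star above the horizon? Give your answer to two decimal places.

Solar declination: sin δ = sin ε · sin L_s = sin 26.80° × sin 65.9° = 0.41158, so δ = +24.304°.
cos h₀ = −tan ϕ · tan δ = −tan(-7.8°) × tan(+24.304°) = 0.0619, so h₀ = 1.5089 rad = 86.45°.
Daylight = 2h₀/(2π) × 21.00 h = (1.5089/π) × 21.00 = 10.09 h.

10.09 h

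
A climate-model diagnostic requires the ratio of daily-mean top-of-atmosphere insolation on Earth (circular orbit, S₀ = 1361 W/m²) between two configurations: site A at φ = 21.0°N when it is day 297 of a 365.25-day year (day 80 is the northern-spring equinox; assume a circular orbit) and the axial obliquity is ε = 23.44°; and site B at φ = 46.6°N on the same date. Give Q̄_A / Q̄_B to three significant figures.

Q̄_A / Q̄_B ≈ 1.81

— Configuration A (φ=+21.0°):
Solar longitude: λ_s = 360° × (297 − 80)/365.25 = 213.881°.
sin δ = sin 23.44° × sin 213.881° = -0.22175, so δ = -12.812°.
cos H₀ = −tan(+21.0°) tan(-12.812°) = 0.0873, H₀ = 1.4834 rad.
Bracket: H₀ sin φ sin δ + cos φ cos δ sin H₀ = 1.4834×0.35837×-0.22175 + 0.93358×0.97510×0.99618 = -0.117884 + 0.906856 = 0.788972.
Q̄ = (S₀/π) × [bracket] = (1361/π) × 0.788972 = 341.80 W/m².
— Configuration B (φ=+46.6°):
cos H₀ = −tan(+46.6°) tan(-12.812°) = 0.2405, H₀ = 1.3279 rad.
Bracket: H₀ sin φ sin δ + cos φ cos δ sin H₀ = 1.3279×0.72657×-0.22175 + 0.68709×0.97510×0.97065 = -0.213947 + 0.650318 = 0.436371.
Q̄ = (S₀/π) × [bracket] = (1361/π) × 0.436371 = 189.04 W/m².
Ratio Q̄_A / Q̄_B = 341.80 / 189.04 = 1.808.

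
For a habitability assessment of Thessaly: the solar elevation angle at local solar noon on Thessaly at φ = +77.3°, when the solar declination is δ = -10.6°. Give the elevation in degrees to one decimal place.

At local noon the hour angle is zero, so the zenith angle equals |φ − δ| = |+77.3° − (-10.600°)| = 87.900°.
Elevation = 90° − 87.900° = 2.1°.

2.1°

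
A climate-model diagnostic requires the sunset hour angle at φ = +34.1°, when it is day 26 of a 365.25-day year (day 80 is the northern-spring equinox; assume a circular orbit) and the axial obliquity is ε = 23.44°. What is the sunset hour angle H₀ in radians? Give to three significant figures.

Solar longitude: λ_s = 360° × (26 − 80)/365.25 = -53.224°, i.e. -53.224° + 360° = 306.776°.
sin δ = sin 23.44° × sin 306.776° = -0.31862, so δ = -18.580°.
cos H₀ = −tan φ · tan δ = −tan(+34.1°) × tan(-18.580°) = 0.2276, so H₀ = 1.3412 rad = 76.85°.

H₀ = 1.34 rad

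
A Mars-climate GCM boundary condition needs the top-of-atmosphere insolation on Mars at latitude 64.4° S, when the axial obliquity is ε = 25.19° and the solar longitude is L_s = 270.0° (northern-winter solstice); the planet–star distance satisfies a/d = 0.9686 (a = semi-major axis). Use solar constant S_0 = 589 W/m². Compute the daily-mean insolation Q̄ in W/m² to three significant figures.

Solar declination: sin δ = sin ε · sin L_s = sin 25.19° × sin 270.0° = -0.42562, so δ = -25.190°.
cos h₀ = −tan(-64.4°) tan(-25.190°) = -0.9817, h₀ = 2.9500 rad.
Bracket: h₀ sin ϕ sin δ + cos ϕ cos δ sin h₀ = 2.9500×-0.90183×-0.42562 + 0.43209×0.90490×0.19044 = 1.132319 + 0.074462 = 1.206781.
Inverse-square distance factor (a/d)² = 0.9686² = 0.938186.
Q̄ = (S_0/π) × 0.938186 × [bracket] = (589/π) × 0.938186 × 1.206781 = 212.3 W/m².

Q̄ ≈ 212 W/m²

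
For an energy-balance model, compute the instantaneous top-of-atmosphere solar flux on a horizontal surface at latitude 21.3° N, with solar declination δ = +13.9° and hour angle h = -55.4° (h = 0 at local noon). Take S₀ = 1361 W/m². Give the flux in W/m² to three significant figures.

cos θ_z = sin φ sin δ + cos φ cos δ cos h = 0.087263 + 0.513562 = 0.600825.
Flux = S₀ · cos θ_z = 1361 × 0.600825 = 817.7 W/m².

818 W/m²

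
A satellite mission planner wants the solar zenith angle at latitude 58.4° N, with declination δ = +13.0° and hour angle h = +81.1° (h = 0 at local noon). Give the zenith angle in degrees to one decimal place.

θ_z = 74.3°

cos θ_z = sin ϕ sin δ + cos ϕ cos δ cos h = 0.191597 + 0.078988 = 0.270585.
θ_z = arccos(0.270585) = 74.3°.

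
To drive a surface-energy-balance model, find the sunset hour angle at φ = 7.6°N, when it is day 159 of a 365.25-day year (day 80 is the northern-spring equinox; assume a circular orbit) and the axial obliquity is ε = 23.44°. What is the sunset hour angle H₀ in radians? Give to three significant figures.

Solar longitude: λ_s = 360° × (159 − 80)/365.25 = 77.864°.
sin δ = sin 23.44° × sin 77.864° = 0.38890, so δ = +22.886°.
cos H₀ = −tan φ · tan δ = −tan(+7.6°) × tan(+22.886°) = -0.0563, so H₀ = 1.6272 rad = 93.23°.

H₀ = 1.63 rad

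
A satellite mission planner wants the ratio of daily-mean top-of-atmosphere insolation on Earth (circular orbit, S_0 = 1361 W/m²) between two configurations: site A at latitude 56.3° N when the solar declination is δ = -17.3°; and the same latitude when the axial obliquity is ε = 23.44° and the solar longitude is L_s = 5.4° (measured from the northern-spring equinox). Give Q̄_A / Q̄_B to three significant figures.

— Configuration A (ϕ=+56.3°):
cos h₀ = −tan(+56.3°) tan(-17.300°) = 0.4670, h₀ = 1.0849 rad.
Bracket: h₀ sin ϕ sin δ + cos ϕ cos δ sin h₀ = 1.0849×0.83195×-0.29737 + 0.55484×0.95476×0.88425 = -0.268401 + 0.468422 = 0.200021.
Q̄ = (S_0/π) × [bracket] = (1361/π) × 0.200021 = 86.653 W/m².
— Configuration B (ϕ=+56.3°):
Solar declination: sin δ = sin ε · sin L_s = sin 23.44° × sin 5.4° = 0.03744, so δ = +2.145°.
cos h₀ = −tan(+56.3°) tan(+2.145°) = -0.0562, h₀ = 1.6270 rad.
Bracket: h₀ sin ϕ sin δ + cos ϕ cos δ sin h₀ = 1.6270×0.83195×0.03744 + 0.55484×0.99930×0.99842 = 0.050678 + 0.553576 = 0.604254.
Q̄ = (S_0/π) × [bracket] = (1361/π) × 0.604254 = 261.77 W/m².
Ratio Q̄_A / Q̄_B = 86.653 / 261.77 = 0.3310.

Q̄_A / Q̄_B ≈ 0.331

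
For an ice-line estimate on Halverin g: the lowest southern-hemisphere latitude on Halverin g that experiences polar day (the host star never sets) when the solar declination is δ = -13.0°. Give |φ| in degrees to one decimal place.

Polar day requires cos H₀ = −tan φ tan δ ≤ −1, i.e. tan φ tan δ ≥ 1.
The boundary is |tan φ| · |tan δ| = 1, so |φ| = 90° − |δ| = 90° − 13.0° = 77.0° in the southern hemisphere.

|φ| = 77.0°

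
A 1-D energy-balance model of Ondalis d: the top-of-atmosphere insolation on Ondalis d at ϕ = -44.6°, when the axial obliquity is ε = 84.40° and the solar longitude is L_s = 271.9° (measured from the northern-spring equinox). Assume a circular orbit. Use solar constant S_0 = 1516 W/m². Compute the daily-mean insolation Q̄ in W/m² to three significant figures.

Solar declination: sin δ = sin ε · sin L_s = sin 84.40° × sin 271.9° = -0.99468, so δ = -84.087°.
cos h₀ = −tan(-44.6°) tan(-84.087°) = -9.5222 ≤ −1 ⇒ polar day, h₀ = π.
Bracket: h₀ sin ϕ sin δ + cos ϕ cos δ sin h₀ = 3.1416×-0.70215×-0.99468 + 0.71203×0.10301×0.00000 = 2.194139 + 0.000000 = 2.194139.
Q̄ = (S_0/π) × [bracket] = (1516/π) × 2.194139 = 1059 W/m².

Q̄ ≈ 1.06e+03 W/m²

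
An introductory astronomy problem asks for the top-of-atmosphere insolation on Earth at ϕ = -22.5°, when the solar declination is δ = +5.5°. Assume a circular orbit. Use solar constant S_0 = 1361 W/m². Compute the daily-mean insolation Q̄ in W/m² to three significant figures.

cos h₀ = −tan(-22.5°) tan(+5.500°) = 0.0399, h₀ = 1.5309 rad.
Bracket: h₀ sin ϕ sin δ + cos ϕ cos δ sin h₀ = 1.5309×-0.38268×0.09585 + 0.92388×0.99540×0.99920 = -0.056153 + 0.918894 = 0.862741.
Q̄ = (S_0/π) × [bracket] = (1361/π) × 0.862741 = 373.8 W/m².

Q̄ ≈ 374 W/m²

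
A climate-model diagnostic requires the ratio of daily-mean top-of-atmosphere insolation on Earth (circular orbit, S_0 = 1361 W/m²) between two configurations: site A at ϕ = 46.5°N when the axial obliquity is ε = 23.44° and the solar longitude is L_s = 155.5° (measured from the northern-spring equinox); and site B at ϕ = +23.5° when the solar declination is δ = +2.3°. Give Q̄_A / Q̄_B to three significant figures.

Q̄_A / Q̄_B ≈ 0.932

— Configuration A (ϕ=+46.5°):
Solar declination: sin δ = sin ε · sin L_s = sin 23.44° × sin 155.5° = 0.16496, so δ = +9.495°.
cos h₀ = −tan(+46.5°) tan(+9.495°) = -0.1762, h₀ = 1.7480 rad.
Bracket: h₀ sin ϕ sin δ + cos ϕ cos δ sin h₀ = 1.7480×0.72537×0.16496 + 0.68835×0.98630×0.98435 = 0.209160 + 0.668295 = 0.877455.
Q̄ = (S_0/π) × [bracket] = (1361/π) × 0.877455 = 380.13 W/m².
— Configuration B (ϕ=+23.5°):
cos h₀ = −tan(+23.5°) tan(+2.300°) = -0.0175, h₀ = 1.5883 rad.
Bracket: h₀ sin ϕ sin δ + cos ϕ cos δ sin h₀ = 1.5883×0.39875×0.04013 + 0.91706×0.99919×0.99985 = 0.025416 + 0.916180 = 0.941596.
Q̄ = (S_0/π) × [bracket] = (1361/π) × 0.941596 = 407.92 W/m².
Ratio Q̄_A / Q̄_B = 380.13 / 407.92 = 0.9319.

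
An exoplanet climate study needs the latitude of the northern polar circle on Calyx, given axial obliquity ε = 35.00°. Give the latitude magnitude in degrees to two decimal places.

The polar circle is the lowest latitude that experiences at least one full rotation of continuous daylight at the northern-summer solstice; it lies at |φ| = 90° − ε = 90° − 35.00° = 55.00°.

55.00°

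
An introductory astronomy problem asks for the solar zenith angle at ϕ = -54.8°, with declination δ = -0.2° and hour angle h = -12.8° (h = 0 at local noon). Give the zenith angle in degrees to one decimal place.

cos θ_z = sin ϕ sin δ + cos ϕ cos δ cos h = 0.002852 + 0.562104 = 0.564956.
θ_z = arccos(0.564956) = 55.6°.

θ_z = 55.6°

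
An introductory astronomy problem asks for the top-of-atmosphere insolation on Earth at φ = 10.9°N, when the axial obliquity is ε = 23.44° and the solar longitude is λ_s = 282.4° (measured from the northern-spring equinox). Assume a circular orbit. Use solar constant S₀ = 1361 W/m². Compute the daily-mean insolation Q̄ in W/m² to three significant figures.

Solar declination: sin δ = sin ε · sin λ_s = sin 23.44° × sin 282.4° = -0.38851, so δ = -22.862°.
cos H₀ = −tan(+10.9°) tan(-22.862°) = 0.0812, H₀ = 1.4895 rad.
Bracket: H₀ sin φ sin δ + cos φ cos δ sin H₀ = 1.4895×0.18910×-0.38851 + 0.98196×0.92144×0.99670 = -0.109429 + 0.901831 = 0.792402.
Q̄ = (S₀/π) × [bracket] = (1361/π) × 0.792402 = 343.3 W/m².

Q̄ ≈ 343 W/m²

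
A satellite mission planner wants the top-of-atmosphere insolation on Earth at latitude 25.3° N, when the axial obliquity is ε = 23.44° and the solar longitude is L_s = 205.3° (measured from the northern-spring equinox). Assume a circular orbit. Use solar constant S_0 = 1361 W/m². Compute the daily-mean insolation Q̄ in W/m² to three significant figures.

Q̄ ≈ 338 W/m²

Solar declination: sin δ = sin ε · sin L_s = sin 23.44° × sin 205.3° = -0.17000, so δ = -9.788°.
cos h₀ = −tan(+25.3°) tan(-9.788°) = 0.0815, h₀ = 1.4892 rad.
Bracket: h₀ sin ϕ sin δ + cos ϕ cos δ sin h₀ = 1.4892×0.42736×-0.17000 + 0.90408×0.98544×0.99667 = -0.108192 + 0.887950 = 0.779758.
Q̄ = (S_0/π) × [bracket] = (1361/π) × 0.779758 = 337.8 W/m².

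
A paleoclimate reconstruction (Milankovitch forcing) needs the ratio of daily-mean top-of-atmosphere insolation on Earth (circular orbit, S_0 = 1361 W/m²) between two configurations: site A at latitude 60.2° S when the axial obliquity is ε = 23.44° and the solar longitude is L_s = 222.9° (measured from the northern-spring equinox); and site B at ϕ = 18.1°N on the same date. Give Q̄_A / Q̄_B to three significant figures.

Q̄_A / Q̄_B ≈ 1.15

— Configuration A (ϕ=-60.2°):
Solar declination: sin δ = sin ε · sin L_s = sin 23.44° × sin 222.9° = -0.27078, so δ = -15.711°.
cos h₀ = −tan(-60.2°) tan(-15.711°) = -0.4912, h₀ = 2.0842 rad.
Bracket: h₀ sin ϕ sin δ + cos ϕ cos δ sin h₀ = 2.0842×-0.86777×-0.27078 + 0.49697×0.96264×0.87107 = 0.489734 + 0.416723 = 0.906457.
Q̄ = (S_0/π) × [bracket] = (1361/π) × 0.906457 = 392.70 W/m².
— Configuration B (ϕ=+18.1°):
cos h₀ = −tan(+18.1°) tan(-15.711°) = 0.0919, h₀ = 1.4787 rad.
Bracket: h₀ sin ϕ sin δ + cos ϕ cos δ sin h₀ = 1.4787×0.31068×-0.27078 + 0.95052×0.96264×0.99576 = -0.124397 + 0.911129 = 0.786732.
Q̄ = (S_0/π) × [bracket] = (1361/π) × 0.786732 = 340.83 W/m².
Ratio Q̄_A / Q̄_B = 392.70 / 340.83 = 1.152.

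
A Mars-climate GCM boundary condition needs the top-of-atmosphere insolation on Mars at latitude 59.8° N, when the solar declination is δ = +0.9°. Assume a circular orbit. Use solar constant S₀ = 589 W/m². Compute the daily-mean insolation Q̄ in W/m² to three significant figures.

Q̄ ≈ 98.3 W/m²

cos H₀ = −tan(+59.8°) tan(+0.900°) = -0.0270, H₀ = 1.5978 rad.
Bracket: H₀ sin φ sin δ + cos φ cos δ sin H₀ = 1.5978×0.86427×0.01571 + 0.50302×0.99988×0.99964 = 0.021694 + 0.502779 = 0.524473.
Q̄ = (S₀/π) × [bracket] = (589/π) × 0.524473 = 98.33 W/m².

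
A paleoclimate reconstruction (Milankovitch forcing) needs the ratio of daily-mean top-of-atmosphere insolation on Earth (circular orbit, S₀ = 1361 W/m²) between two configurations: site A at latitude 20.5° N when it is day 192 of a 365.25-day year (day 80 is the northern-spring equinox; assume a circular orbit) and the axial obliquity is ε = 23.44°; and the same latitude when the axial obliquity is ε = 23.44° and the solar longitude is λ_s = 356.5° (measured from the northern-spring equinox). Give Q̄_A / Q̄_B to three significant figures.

Q̄_A / Q̄_B ≈ 1.17

— Configuration A (φ=+20.5°):
Solar longitude: λ_s = 360° × (192 − 80)/365.25 = 110.390°.
sin δ = sin 23.44° × sin 110.390° = 0.37286, so δ = +21.892°.
cos H₀ = −tan(+20.5°) tan(+21.892°) = -0.1502, H₀ = 1.7216 rad.
Bracket: H₀ sin φ sin δ + cos φ cos δ sin H₀ = 1.7216×0.35021×0.37286 + 0.93667×0.92789×0.98865 = 0.224805 + 0.859262 = 1.084067.
Q̄ = (S₀/π) × [bracket] = (1361/π) × 1.084067 = 469.64 W/m².
— Configuration B (φ=+20.5°):
Solar declination: sin δ = sin ε · sin λ_s = sin 23.44° × sin 356.5° = -0.02428, so δ = -1.392°.
cos H₀ = −tan(+20.5°) tan(-1.392°) = 0.0091, H₀ = 1.5617 rad.
Bracket: H₀ sin φ sin δ + cos φ cos δ sin H₀ = 1.5617×0.35021×-0.02428 + 0.93667×0.99971×0.99996 = -0.013279 + 0.936361 = 0.923082.
Q̄ = (S₀/π) × [bracket] = (1361/π) × 0.923082 = 399.90 W/m².
Ratio Q̄_A / Q̄_B = 469.64 / 399.90 = 1.174.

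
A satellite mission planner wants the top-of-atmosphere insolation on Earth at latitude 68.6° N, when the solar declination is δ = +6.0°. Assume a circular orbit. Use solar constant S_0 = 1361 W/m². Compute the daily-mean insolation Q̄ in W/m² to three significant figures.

Q̄ ≈ 229 W/m²

cos h₀ = −tan(+68.6°) tan(+6.000°) = -0.2682, h₀ = 1.8423 rad.
Bracket: h₀ sin ϕ sin δ + cos ϕ cos δ sin h₀ = 1.8423×0.93106×0.10453 + 0.36488×0.99452×0.96336 = 0.179299 + 0.349585 = 0.528884.
Q̄ = (S_0/π) × [bracket] = (1361/π) × 0.528884 = 229.1 W/m².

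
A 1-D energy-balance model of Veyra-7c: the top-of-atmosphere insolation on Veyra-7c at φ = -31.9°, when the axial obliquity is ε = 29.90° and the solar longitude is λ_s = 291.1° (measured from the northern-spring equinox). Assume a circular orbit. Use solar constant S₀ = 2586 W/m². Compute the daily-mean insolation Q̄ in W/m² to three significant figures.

Q̄ ≈ 970 W/m²

Solar declination: sin δ = sin ε · sin λ_s = sin 29.90° × sin 291.1° = -0.46507, so δ = -27.714°.
cos H₀ = −tan(-31.9°) tan(-27.714°) = -0.3270, H₀ = 1.9039 rad.
Bracket: H₀ sin φ sin δ + cos φ cos δ sin H₀ = 1.9039×-0.52844×-0.46507 + 0.84897×0.88528×0.94503 = 0.467905 + 0.710262 = 1.178167.
Q̄ = (S₀/π) × [bracket] = (2586/π) × 1.178167 = 969.8 W/m².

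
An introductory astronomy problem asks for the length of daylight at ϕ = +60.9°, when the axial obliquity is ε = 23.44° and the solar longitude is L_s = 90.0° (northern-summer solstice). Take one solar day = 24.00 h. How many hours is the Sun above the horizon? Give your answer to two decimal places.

18.82 h

Solar declination: sin δ = sin ε · sin L_s = sin 23.44° × sin 90.0° = 0.39779, so δ = +23.440°.
cos h₀ = −tan ϕ · tan δ = −tan(+60.9°) × tan(+23.440°) = -0.7790, so h₀ = 2.4638 rad = 141.17°.
Daylight = 2h₀/(2π) × 24.00 h = (2.4638/π) × 24.00 = 18.82 h.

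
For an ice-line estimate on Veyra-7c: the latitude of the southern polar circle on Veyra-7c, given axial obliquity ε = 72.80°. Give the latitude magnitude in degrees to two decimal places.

The polar circle is the lowest latitude that experiences at least one full rotation of continuous darkness at the northern-summer solstice; it lies at |φ| = 90° − ε = 90° − 72.80° = 17.20°.

17.20°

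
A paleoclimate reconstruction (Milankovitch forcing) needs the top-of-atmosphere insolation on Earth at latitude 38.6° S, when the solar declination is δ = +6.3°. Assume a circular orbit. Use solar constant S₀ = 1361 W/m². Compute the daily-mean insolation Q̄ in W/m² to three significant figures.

Q̄ ≈ 291 W/m²

cos H₀ = −tan(-38.6°) tan(+6.300°) = 0.0881, H₀ = 1.4825 rad.
Bracket: H₀ sin φ sin δ + cos φ cos δ sin H₀ = 1.4825×-0.62388×0.10973 + 0.78152×0.99396×0.99611 = -0.101490 + 0.773778 = 0.672288.
Q̄ = (S₀/π) × [bracket] = (1361/π) × 0.672288 = 291.2 W/m².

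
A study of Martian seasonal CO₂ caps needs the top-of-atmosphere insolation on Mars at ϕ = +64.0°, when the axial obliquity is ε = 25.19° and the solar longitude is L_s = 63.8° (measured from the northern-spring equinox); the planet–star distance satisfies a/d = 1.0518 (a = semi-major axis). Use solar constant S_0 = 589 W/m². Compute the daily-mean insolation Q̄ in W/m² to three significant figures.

Q̄ ≈ 228 W/m²

Solar declination: sin δ = sin ε · sin L_s = sin 25.19° × sin 63.8° = 0.38189, so δ = +22.451°.
cos h₀ = −tan(+64.0°) tan(+22.451°) = -0.8472, h₀ = 2.5815 rad.
Bracket: h₀ sin ϕ sin δ + cos ϕ cos δ sin h₀ = 2.5815×0.89879×0.38189 + 0.43837×0.92421×0.53126 = 0.886071 + 0.215238 = 1.101309.
Inverse-square distance factor (a/d)² = 1.0518² = 1.106283.
Q̄ = (S_0/π) × 1.106283 × [bracket] = (589/π) × 1.106283 × 1.101309 = 228.4 W/m².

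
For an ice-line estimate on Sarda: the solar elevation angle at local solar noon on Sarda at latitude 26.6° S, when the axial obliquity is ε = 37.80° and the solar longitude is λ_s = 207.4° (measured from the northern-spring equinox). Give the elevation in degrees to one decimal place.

Solar declination: sin δ = sin ε · sin λ_s = sin 37.80° × sin 207.4° = -0.28206, so δ = -16.383°.
At local noon the hour angle is zero, so the zenith angle equals |φ − δ| = |-26.6° − (-16.383°)| = 10.217°.
Elevation = 90° − 10.217° = 79.8°.

79.8°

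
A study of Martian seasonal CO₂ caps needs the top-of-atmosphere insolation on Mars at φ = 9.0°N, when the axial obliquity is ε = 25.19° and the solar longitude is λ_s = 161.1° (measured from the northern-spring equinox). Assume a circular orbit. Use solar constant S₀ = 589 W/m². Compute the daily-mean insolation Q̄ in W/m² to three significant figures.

Q̄ ≈ 190 W/m²

Solar declination: sin δ = sin ε · sin λ_s = sin 25.19° × sin 161.1° = 0.13787, so δ = +7.924°.
cos H₀ = −tan(+9.0°) tan(+7.924°) = -0.0220, H₀ = 1.5928 rad.
Bracket: H₀ sin φ sin δ + cos φ cos δ sin H₀ = 1.5928×0.15643×0.13787 + 0.98769×0.99045×0.99976 = 0.034352 + 0.978023 = 1.012375.
Q̄ = (S₀/π) × [bracket] = (589/π) × 1.012375 = 189.8 W/m².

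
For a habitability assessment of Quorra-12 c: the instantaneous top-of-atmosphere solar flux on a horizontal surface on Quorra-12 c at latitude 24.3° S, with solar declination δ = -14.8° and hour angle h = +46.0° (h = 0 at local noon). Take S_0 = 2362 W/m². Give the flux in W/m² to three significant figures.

1.69e+03 W/m²

cos θ_z = sin ϕ sin δ + cos ϕ cos δ cos h = 0.105120 + 0.612109 = 0.717229.
Flux = S_0 · cos θ_z = 2362 × 0.717229 = 1694 W/m².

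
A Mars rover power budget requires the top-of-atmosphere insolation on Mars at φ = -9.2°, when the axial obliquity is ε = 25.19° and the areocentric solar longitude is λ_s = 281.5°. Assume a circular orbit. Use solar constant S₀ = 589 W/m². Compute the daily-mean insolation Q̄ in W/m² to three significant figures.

sin δ = sin 25.19° × sin 281.5° = -0.41708, so δ = -24.650°.
cos H₀ = −tan(-9.2°) tan(-24.650°) = -0.0743, H₀ = 1.6452 rad.
Bracket: H₀ sin φ sin δ + cos φ cos δ sin H₀ = 1.6452×-0.15988×-0.41708 + 0.98714×0.90887×0.99723 = 0.109706 + 0.894697 = 1.004403.
Q̄ = (S₀/π) × [bracket] = (589/π) × 1.004403 = 188.3 W/m².

Q̄ ≈ 188 W/m²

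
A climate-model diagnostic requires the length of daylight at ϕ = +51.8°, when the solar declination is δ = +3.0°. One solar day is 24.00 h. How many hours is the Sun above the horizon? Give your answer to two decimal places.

cos h₀ = −tan ϕ · tan δ = −tan(+51.8°) × tan(+3.000°) = -0.0666, so h₀ = 1.6374 rad = 93.82°.
Daylight = 2h₀/(2π) × 24.00 h = (1.6374/π) × 24.00 = 12.51 h.

12.51 h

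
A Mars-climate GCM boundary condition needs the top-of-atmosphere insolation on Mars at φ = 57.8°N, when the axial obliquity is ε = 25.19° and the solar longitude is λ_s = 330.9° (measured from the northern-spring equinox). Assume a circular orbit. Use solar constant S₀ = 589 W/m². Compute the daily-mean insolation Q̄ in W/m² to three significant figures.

Solar declination: sin δ = sin ε · sin λ_s = sin 25.19° × sin 330.9° = -0.20699, so δ = -11.946°.
cos H₀ = −tan(+57.8°) tan(-11.946°) = 0.3360, H₀ = 1.2282 rad.
Bracket: H₀ sin φ sin δ + cos φ cos δ sin H₀ = 1.2282×0.84619×-0.20699 + 0.53288×0.97834×0.94187 = -0.215123 + 0.491032 = 0.275909.
Q̄ = (S₀/π) × [bracket] = (589/π) × 0.275909 = 51.73 W/m².

Q̄ ≈ 51.7 W/m²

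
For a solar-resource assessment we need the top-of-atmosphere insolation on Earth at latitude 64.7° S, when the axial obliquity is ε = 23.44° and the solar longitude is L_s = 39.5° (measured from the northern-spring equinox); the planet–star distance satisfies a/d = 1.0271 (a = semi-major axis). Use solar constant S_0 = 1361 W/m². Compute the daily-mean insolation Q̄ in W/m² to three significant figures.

Solar declination: sin δ = sin ε · sin L_s = sin 23.44° × sin 39.5° = 0.25302, so δ = +14.657°.
cos h₀ = −tan(-64.7°) tan(+14.657°) = 0.5533, h₀ = 0.9845 rad.
Bracket: h₀ sin ϕ sin δ + cos ϕ cos δ sin h₀ = 0.9845×-0.90408×0.25302 + 0.42736×0.96746×0.83299 = -0.225205 + 0.344403 = 0.119198.
Inverse-square distance factor (a/d)² = 1.0271² = 1.054934.
Q̄ = (S_0/π) × 1.054934 × [bracket] = (1361/π) × 1.054934 × 0.119198 = 54.48 W/m².

Q̄ ≈ 54.5 W/m²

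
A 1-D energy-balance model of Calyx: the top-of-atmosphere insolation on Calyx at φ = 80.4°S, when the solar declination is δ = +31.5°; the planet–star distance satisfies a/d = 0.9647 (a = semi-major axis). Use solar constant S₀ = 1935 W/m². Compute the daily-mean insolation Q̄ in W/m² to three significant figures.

cos H₀ = −tan(-80.4°) tan(+31.500°) = 3.6231 ≥ 1 ⇒ polar night, H₀ = 0 and Q̄ = 0.
Inverse-square distance factor (a/d)² = 0.9647² = 0.930646.

Q̄ ≈ 0.00 W/m²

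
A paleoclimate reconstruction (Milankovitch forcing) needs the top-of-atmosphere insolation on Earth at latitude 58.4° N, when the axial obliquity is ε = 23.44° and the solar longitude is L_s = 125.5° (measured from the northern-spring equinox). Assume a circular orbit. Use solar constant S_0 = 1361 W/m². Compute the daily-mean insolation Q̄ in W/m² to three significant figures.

Q̄ ≈ 437 W/m²

Solar declination: sin δ = sin ε · sin L_s = sin 23.44° × sin 125.5° = 0.32385, so δ = +18.896°.
cos h₀ = −tan(+58.4°) tan(+18.896°) = -0.5564, h₀ = 2.1608 rad.
Bracket: h₀ sin ϕ sin δ + cos ϕ cos δ sin h₀ = 2.1608×0.85173×0.32385 + 0.52399×0.94611×0.83092 = 0.596019 + 0.411930 = 1.007949.
Q̄ = (S_0/π) × [bracket] = (1361/π) × 1.007949 = 436.7 W/m².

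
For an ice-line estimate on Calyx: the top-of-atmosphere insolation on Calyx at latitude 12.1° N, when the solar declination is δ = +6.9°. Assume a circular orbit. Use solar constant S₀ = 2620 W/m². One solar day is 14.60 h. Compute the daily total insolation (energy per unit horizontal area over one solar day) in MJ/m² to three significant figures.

cos H₀ = −tan(+12.1°) tan(+6.900°) = -0.0259, H₀ = 1.5967 rad.
Bracket: H₀ sin φ sin δ + cos φ cos δ sin H₀ = 1.5967×0.20962×0.12014 + 0.97778×0.99276×0.99966 = 0.040211 + 0.970371 = 1.010582.
Q̄ = (S₀/π) × [bracket] = (2620/π) × 1.010582 = 842.80 W/m².
Daily total = Q̄ × 14.60 h × 3600 s/h = 842.80 × 14.60 × 3600 / 10⁶ = 44.30 MJ/m².

44.3 MJ/m²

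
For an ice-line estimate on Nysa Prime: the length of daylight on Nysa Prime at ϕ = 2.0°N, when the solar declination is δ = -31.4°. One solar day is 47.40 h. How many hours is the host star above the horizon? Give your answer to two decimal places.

23.38 h

cos h₀ = −tan ϕ · tan δ = −tan(+2.0°) × tan(-31.400°) = 0.0213, so h₀ = 1.5495 rad = 88.78°.
Daylight = 2h₀/(2π) × 47.40 h = (1.5495/π) × 47.40 = 23.38 h.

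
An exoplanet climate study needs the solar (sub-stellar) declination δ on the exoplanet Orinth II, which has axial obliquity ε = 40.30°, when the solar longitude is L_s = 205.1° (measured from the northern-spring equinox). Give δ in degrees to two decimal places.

δ = -15.92°

sin δ = sin ε · sin L_s = sin 40.30° × sin 205.1° = -0.274368.
δ = arcsin(-0.274368) = -15.92°.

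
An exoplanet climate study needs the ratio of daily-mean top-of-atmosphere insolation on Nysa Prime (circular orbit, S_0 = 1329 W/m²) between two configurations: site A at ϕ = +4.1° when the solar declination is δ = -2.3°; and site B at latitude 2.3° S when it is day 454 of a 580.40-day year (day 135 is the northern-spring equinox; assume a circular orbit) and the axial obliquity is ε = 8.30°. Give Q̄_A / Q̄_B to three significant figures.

Q̄_A / Q̄_B ≈ 0.991

— Configuration A (ϕ=+4.1°):
cos h₀ = −tan(+4.1°) tan(-2.300°) = 0.0029, h₀ = 1.5679 rad.
Bracket: h₀ sin ϕ sin δ + cos ϕ cos δ sin h₀ = 1.5679×0.07150×-0.04013 + 0.99744×0.99919×1.00000 = -0.004499 + 0.996632 = 0.992133.
Q̄ = (S_0/π) × [bracket] = (1329/π) × 0.992133 = 419.71 W/m².
— Configuration B (ϕ=-2.3°):
Solar longitude: L_s = 360° × (454 − 135)/580.40 = 197.864°.
sin δ = sin 8.30° × sin 197.864° = -0.04428, so δ = -2.538°.
cos h₀ = −tan(-2.3°) tan(-2.538°) = -0.0018, h₀ = 1.5726 rad.
Bracket: h₀ sin ϕ sin δ + cos ϕ cos δ sin h₀ = 1.5726×-0.04013×-0.04428 + 0.99919×0.99902×1.00000 = 0.002794 + 0.998211 = 1.001005.
Q̄ = (S_0/π) × [bracket] = (1329/π) × 1.001005 = 423.46 W/m².
Ratio Q̄_A / Q̄_B = 419.71 / 423.46 = 0.9911.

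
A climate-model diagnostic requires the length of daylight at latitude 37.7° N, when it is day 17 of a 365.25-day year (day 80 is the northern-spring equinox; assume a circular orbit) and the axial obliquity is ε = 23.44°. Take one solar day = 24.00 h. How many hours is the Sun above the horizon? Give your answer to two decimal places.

Solar longitude: L_s = 360° × (17 − 80)/365.25 = -62.094°, i.e. -62.094° + 360° = 297.906°.
sin δ = sin 23.44° × sin 297.906° = -0.35153, so δ = -20.581°.
cos h₀ = −tan ϕ · tan δ = −tan(+37.7°) × tan(-20.581°) = 0.2902, so h₀ = 1.2763 rad = 73.13°.
Daylight = 2h₀/(2π) × 24.00 h = (1.2763/π) × 24.00 = 9.75 h.

9.75 h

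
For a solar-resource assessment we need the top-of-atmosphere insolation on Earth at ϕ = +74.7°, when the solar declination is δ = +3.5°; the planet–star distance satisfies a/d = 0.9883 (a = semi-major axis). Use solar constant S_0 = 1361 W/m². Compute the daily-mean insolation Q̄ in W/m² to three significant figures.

Q̄ ≈ 153 W/m²

cos h₀ = −tan(+74.7°) tan(+3.500°) = -0.2236, h₀ = 1.7963 rad.
Bracket: h₀ sin ϕ sin δ + cos ϕ cos δ sin h₀ = 1.7963×0.96456×0.06105 + 0.26387×0.99813×0.97469 = 0.105778 + 0.256711 = 0.362489.
Inverse-square distance factor (a/d)² = 0.9883² = 0.976737.
Q̄ = (S_0/π) × 0.976737 × [bracket] = (1361/π) × 0.976737 × 0.362489 = 153.4 W/m².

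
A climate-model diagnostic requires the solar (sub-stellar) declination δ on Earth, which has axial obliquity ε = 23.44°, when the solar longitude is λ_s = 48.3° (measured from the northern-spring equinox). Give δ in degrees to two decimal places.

δ = +17.28°

sin δ = sin ε · sin λ_s = sin 23.44° × sin 48.3° = 0.297004.
δ = arcsin(0.297004) = +17.28°.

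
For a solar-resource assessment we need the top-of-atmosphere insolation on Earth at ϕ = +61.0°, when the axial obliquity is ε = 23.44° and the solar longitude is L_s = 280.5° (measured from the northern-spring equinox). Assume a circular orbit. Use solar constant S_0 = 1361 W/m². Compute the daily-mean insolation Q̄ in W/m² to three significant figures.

Solar declination: sin δ = sin ε · sin L_s = sin 23.44° × sin 280.5° = -0.39113, so δ = -23.025°.
cos h₀ = −tan(+61.0°) tan(-23.025°) = 0.7667, h₀ = 0.6971 rad.
Bracket: h₀ sin ϕ sin δ + cos ϕ cos δ sin h₀ = 0.6971×0.87462×-0.39113 + 0.48481×0.92034×0.64202 = -0.238471 + 0.286463 = 0.047992.
Q̄ = (S_0/π) × [bracket] = (1361/π) × 0.047992 = 20.79 W/m².

Q̄ ≈ 20.8 W/m²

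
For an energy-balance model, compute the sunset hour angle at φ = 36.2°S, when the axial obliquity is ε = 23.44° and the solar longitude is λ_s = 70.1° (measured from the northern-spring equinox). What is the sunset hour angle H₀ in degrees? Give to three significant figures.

Solar declination: sin δ = sin ε · sin λ_s = sin 23.44° × sin 70.1° = 0.37404, so δ = +21.965°.
cos H₀ = −tan φ · tan δ = −tan(-36.2°) × tan(+21.965°) = 0.2952, so H₀ = 1.2712 rad = 72.83°.

H₀ = 72.8°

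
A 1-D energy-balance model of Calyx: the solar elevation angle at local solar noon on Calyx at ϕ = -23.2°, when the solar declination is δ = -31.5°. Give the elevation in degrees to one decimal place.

81.7°

At local noon the hour angle is zero, so the zenith angle equals |ϕ − δ| = |-23.2° − (-31.500°)| = 8.300°.
Elevation = 90° − 8.300° = 81.7°.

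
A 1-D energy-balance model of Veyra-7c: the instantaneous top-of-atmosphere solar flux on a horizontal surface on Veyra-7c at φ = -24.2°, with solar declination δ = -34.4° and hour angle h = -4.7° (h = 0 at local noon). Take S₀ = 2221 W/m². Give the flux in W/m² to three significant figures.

2.18e+03 W/m²

cos θ_z = sin φ sin δ + cos φ cos δ cos h = 0.231593 + 0.750072 = 0.981665.
Flux = S₀ · cos θ_z = 2221 × 0.981665 = 2180 W/m².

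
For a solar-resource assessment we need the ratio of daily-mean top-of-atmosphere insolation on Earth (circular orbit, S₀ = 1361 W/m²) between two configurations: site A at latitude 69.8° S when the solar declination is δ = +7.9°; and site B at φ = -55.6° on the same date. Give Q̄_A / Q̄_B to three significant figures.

— Configuration A (φ=-69.8°):
cos H₀ = −tan(-69.8°) tan(+7.900°) = 0.3771, H₀ = 1.1841 rad.
Bracket: H₀ sin φ sin δ + cos φ cos δ sin H₀ = 1.1841×-0.93849×0.13744 + 0.34530×0.99051×0.92616 = -0.152732 + 0.316768 = 0.164036.
Q̄ = (S₀/π) × [bracket] = (1361/π) × 0.164036 = 71.064 W/m².
— Configuration B (φ=-55.6°):
cos H₀ = −tan(-55.6°) tan(+7.900°) = 0.2027, H₀ = 1.3667 rad.
Bracket: H₀ sin φ sin δ + cos φ cos δ sin H₀ = 1.3667×-0.82511×0.13744 + 0.56497×0.99051×0.97925 = -0.154988 + 0.547997 = 0.393009.
Q̄ = (S₀/π) × [bracket] = (1361/π) × 0.393009 = 170.26 W/m².
Ratio Q̄_A / Q̄_B = 71.064 / 170.26 = 0.4174.

Q̄_A / Q̄_B ≈ 0.417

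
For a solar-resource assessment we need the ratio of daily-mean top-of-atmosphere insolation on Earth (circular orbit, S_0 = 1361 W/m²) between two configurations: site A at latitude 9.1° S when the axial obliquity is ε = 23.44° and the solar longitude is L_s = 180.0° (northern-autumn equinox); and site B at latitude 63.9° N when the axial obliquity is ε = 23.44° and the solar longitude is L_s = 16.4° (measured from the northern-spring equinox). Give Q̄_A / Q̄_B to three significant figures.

— Configuration A (ϕ=-9.1°):
Solar declination: sin δ = sin ε · sin L_s = sin 23.44° × sin 180.0° = 0.00000, so δ = +0.000°.
cos h₀ = −tan(-9.1°) tan(+0.000°) = 0.0000, h₀ = 1.5708 rad.
Bracket: h₀ sin ϕ sin δ + cos ϕ cos δ sin h₀ = 1.5708×-0.15816×0.00000 + 0.98741×1.00000×1.00000 = -0.000000 + 0.987410 = 0.987410.
Q̄ = (S_0/π) × [bracket] = (1361/π) × 0.987410 = 427.77 W/m².
— Configuration B (ϕ=+63.9°):
Solar declination: sin δ = sin ε · sin L_s = sin 23.44° × sin 16.4° = 0.11231, so δ = +6.449°.
cos h₀ = −tan(+63.9°) tan(+6.449°) = -0.2307, h₀ = 1.8036 rad.
Bracket: h₀ sin ϕ sin δ + cos ϕ cos δ sin h₀ = 1.8036×0.89803×0.11231 + 0.43994×0.99367×0.97302 = 0.181907 + 0.425361 = 0.607268.
Q̄ = (S_0/π) × [bracket] = (1361/π) × 0.607268 = 263.08 W/m².
Ratio Q̄_A / Q̄_B = 427.77 / 263.08 = 1.626.

Q̄_A / Q̄_B ≈ 1.63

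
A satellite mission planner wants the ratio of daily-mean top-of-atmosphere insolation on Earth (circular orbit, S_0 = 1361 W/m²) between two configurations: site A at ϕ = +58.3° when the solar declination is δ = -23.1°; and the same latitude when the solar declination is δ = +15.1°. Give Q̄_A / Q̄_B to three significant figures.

Q̄_A / Q̄_B ≈ 0.0881

— Configuration A (ϕ=+58.3°):
cos h₀ = −tan(+58.3°) tan(-23.100°) = 0.6906, h₀ = 0.8084 rad.
Bracket: h₀ sin ϕ sin δ + cos ϕ cos δ sin h₀ = 0.8084×0.85081×-0.39234 + 0.52547×0.91982×0.72322 = -0.269849 + 0.349560 = 0.079711.
Q̄ = (S_0/π) × [bracket] = (1361/π) × 0.079711 = 34.532 W/m².
— Configuration B (ϕ=+58.3°):
cos h₀ = −tan(+58.3°) tan(+15.100°) = -0.4369, h₀ = 2.0229 rad.
Bracket: h₀ sin ϕ sin δ + cos ϕ cos δ sin h₀ = 2.0229×0.85081×0.26050 + 0.52547×0.96547×0.89952 = 0.448347 + 0.456349 = 0.904696.
Q̄ = (S_0/π) × [bracket] = (1361/π) × 0.904696 = 391.93 W/m².
Ratio Q̄_A / Q̄_B = 34.532 / 391.93 = 0.08811.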